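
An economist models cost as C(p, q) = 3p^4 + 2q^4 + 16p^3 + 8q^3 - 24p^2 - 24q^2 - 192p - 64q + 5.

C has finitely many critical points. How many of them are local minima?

C separates as a function of p plus a function of q, so ∇C=0 decouples.
∂C/∂p = 12(p - 2)(p + 2)(p + 4) = 0 at p ∈ {-4, -2, 2}; ∂C/∂q = 8(q - 2)(q + 1)(q + 4) = 0 at q ∈ {-4, -1, 2}.
The Hessian is diagonal: diag(C_pp, C_qq). Second derivatives: C_pp(-4)=144, C_pp(-2)=-96, C_pp(2)=288; C_qq(-4)=144, C_qq(-1)=-72, C_qq(2)=144.
Local minima occur where both diagonal entries positive: (-4, -4), (-4, 2), (2, -4), (2, 2). Count: 4.

4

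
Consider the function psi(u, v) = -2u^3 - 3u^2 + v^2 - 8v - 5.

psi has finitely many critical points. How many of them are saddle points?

psi separates as a function of u plus a function of v, so ∇psi=0 decouples.
∂psi/∂u = -6u(u + 1) = 0 at u ∈ {-1, 0}; ∂psi/∂v = 2(v - 4) = 0 at v ∈ {4}.
The Hessian is diagonal: diag(psi_uu, psi_vv). Second derivatives: psi_uu(-1)=6, psi_uu(0)=-6; psi_vv(4)=2.
Saddle points occur where the two diagonal entries have opposite signs: (0, 4). Count: 1.

1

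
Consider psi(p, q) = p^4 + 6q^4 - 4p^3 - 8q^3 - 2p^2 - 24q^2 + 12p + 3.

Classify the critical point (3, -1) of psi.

The mixed partial ∂²psi/∂p∂q is 0, so the Hessian at any point is diag(psi_pp, psi_qq) = diag(4(3p^2 - 6p - 1), 24(3q^2 - 2q - 2)).
At (3, -1): H = diag(32, 72).
Both eigenvalues are positive, so H is positive definite: a local minimum.

local minimum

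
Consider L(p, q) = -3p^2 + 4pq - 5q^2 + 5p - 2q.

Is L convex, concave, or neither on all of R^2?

L is quadratic, so its Hessian is the constant matrix H = [[-6, 4], [4, -10]].
det(H) = 44, tr(H) = -16.
det(H) > 0 and tr(H) < 0, so H is negative definite everywhere: concave.

concave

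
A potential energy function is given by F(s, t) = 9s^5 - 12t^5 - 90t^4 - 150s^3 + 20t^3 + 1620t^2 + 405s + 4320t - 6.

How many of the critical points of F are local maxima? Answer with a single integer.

4

F separates as a function of s plus a function of t, so ∇F=0 decouples.
∂F/∂s = 45(s - 3)(s - 1)(s + 1)(s + 3) = 0 at s ∈ {-3, -1, 1, 3}; ∂F/∂t = -60(t - 3)(t + 2)(t + 3)(t + 4) = 0 at t ∈ {-4, -3, -2, 3}.
The Hessian is diagonal: diag(F_ss, F_tt). Second derivatives: F_ss(-3)=-2160, F_ss(-1)=720, F_ss(1)=-720, F_ss(3)=2160; F_tt(-4)=840, F_tt(-3)=-360, F_tt(-2)=600, F_tt(3)=-12600.
Local maxima occur where both diagonal entries negative: (-3, -3), (-3, 3), (1, -3), (1, 3). Count: 4.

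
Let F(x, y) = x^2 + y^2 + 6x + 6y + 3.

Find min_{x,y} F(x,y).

F(x,y) separates as P(x) + Q(y) + 3, so its minimum is min P + min Q + 3.
P'(x) = 2x + 6 vanishes at x ∈ {-3}; Q'(y) = 2y + 6 vanishes at y ∈ {-3}.
Local minima of P (where P''>0): P(-3)=-9. Local minima of Q: Q(-3)=-9.
So the global minimum of F is P(-3) + Q(-3) + 3 = -9 − 9 + 3 = -15, attained at (-3, -3).

-15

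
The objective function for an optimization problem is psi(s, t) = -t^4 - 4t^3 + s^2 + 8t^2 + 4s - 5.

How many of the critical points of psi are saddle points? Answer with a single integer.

psi separates as a function of s plus a function of t, so ∇psi=0 decouples.
∂psi/∂s = 2(s + 2) = 0 at s ∈ {-2}; ∂psi/∂t = -4t(t - 1)(t + 4) = 0 at t ∈ {-4, 0, 1}.
The Hessian is diagonal: diag(psi_ss, psi_tt). Second derivatives: psi_ss(-2)=2; psi_tt(-4)=-80, psi_tt(0)=16, psi_tt(1)=-20.
Saddle points occur where the two diagonal entries have opposite signs: (-2, -4), (-2, 1). Count: 2.

2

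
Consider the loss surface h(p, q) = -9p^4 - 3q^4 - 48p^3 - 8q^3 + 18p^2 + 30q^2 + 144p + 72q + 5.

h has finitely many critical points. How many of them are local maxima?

h separates as a function of p plus a function of q, so ∇h=0 decouples.
∂h/∂p = -36(p - 1)(p + 1)(p + 4) = 0 at p ∈ {-4, -1, 1}; ∂h/∂q = -12(q - 2)(q + 1)(q + 3) = 0 at q ∈ {-3, -1, 2}.
The Hessian is diagonal: diag(h_pp, h_qq). Second derivatives: h_pp(-4)=-540, h_pp(-1)=216, h_pp(1)=-360; h_qq(-3)=-120, h_qq(-1)=72, h_qq(2)=-180.
Local maxima occur where both diagonal entries negative: (-4, -3), (-4, 2), (1, -3), (1, 2). Count: 4.

4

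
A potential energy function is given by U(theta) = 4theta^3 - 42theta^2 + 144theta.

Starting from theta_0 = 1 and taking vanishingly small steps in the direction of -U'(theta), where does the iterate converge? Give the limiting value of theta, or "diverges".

diverges

U'(theta) = 12(theta - 4)(theta - 3), so U'(1) = 72.
Gradient descent moves in the -U' direction, i.e. theta is decreasing.
There is no critical point below theta=1, and U' keeps the same sign, so the iterate runs off to −∞.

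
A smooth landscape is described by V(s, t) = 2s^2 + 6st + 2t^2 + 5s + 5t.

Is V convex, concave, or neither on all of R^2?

neither

V is quadratic, so its Hessian is the constant matrix H = [[4, 6], [6, 4]].
det(H) = -20, tr(H) = 8.
det(H) < 0, so H is indefinite: neither convex nor concave.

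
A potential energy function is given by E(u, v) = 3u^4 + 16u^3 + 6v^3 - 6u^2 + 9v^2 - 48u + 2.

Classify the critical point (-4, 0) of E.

The mixed partial ∂²E/∂u∂v is 0, so the Hessian at any point is diag(E_uu, E_vv) = diag(12(3u^2 + 8u - 1), 18(2v + 1)).
At (-4, 0): H = diag(180, 18).
Both eigenvalues are positive, so H is positive definite: a local minimum.

local minimum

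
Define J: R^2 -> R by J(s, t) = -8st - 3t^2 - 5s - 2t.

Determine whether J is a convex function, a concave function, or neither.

neither

J is quadratic, so its Hessian is the constant matrix H = [[0, -8], [-8, -6]].
det(H) = -64, tr(H) = -6.
det(H) < 0, so H is indefinite: neither convex nor concave.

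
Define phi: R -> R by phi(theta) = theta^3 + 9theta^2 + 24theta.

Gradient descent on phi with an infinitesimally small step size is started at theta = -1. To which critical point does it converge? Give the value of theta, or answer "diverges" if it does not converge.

phi'(theta) = 3(theta + 2)(theta + 4), so phi'(-1) = 9.
Gradient descent moves in the -phi' direction, i.e. theta is decreasing.
The nearest critical point in that direction is theta = -2, where phi'' = 6 > 0 (a local minimum). The iterate converges there.

-2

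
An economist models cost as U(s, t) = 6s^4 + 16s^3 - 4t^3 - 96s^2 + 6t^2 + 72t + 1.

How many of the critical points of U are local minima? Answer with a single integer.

U separates as a function of s plus a function of t, so ∇U=0 decouples.
∂U/∂s = 24s(s - 2)(s + 4) = 0 at s ∈ {-4, 0, 2}; ∂U/∂t = -12(t - 3)(t + 2) = 0 at t ∈ {-2, 3}.
The Hessian is diagonal: diag(U_ss, U_tt). Second derivatives: U_ss(-4)=576, U_ss(0)=-192, U_ss(2)=288; U_tt(-2)=60, U_tt(3)=-60.
Local minima occur where both diagonal entries positive: (-4, -2), (2, -2). Count: 2.

2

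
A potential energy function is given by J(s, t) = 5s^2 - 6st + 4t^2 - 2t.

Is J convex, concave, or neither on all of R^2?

convex

J is quadratic, so its Hessian is the constant matrix H = [[10, -6], [-6, 8]].
det(H) = 44, tr(H) = 18.
det(H) > 0 and tr(H) > 0, so H is positive definite everywhere: convex.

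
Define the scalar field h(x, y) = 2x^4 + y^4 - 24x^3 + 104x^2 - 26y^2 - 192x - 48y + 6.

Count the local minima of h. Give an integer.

h separates as a function of x plus a function of y, so ∇h=0 decouples.
∂h/∂x = 8(x - 4)(x - 3)(x - 2) = 0 at x ∈ {2, 3, 4}; ∂h/∂y = 4(y - 4)(y + 1)(y + 3) = 0 at y ∈ {-3, -1, 4}.
The Hessian is diagonal: diag(h_xx, h_yy). Second derivatives: h_xx(2)=16, h_xx(3)=-8, h_xx(4)=16; h_yy(-3)=56, h_yy(-1)=-40, h_yy(4)=140.
Local minima occur where both diagonal entries positive: (2, -3), (2, 4), (4, -3), (4, 4). Count: 4.

4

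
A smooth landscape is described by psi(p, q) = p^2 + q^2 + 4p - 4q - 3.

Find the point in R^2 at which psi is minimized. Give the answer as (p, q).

(-2, 2)

psi(p,q) separates as A(p) + B(q) − 3, so its minimum is min A + min B − 3.
A'(p) = 2p + 4 vanishes at p ∈ {-2}; B'(q) = 2q - 4 vanishes at q ∈ {2}.
Local minima of A (where A''>0): A(-2)=-4. Local minima of B: B(2)=-4.
So the global minimum of psi is A(-2) + B(2) − 3 = -4 − 4 − 3 = -11, attained at (-2, 2).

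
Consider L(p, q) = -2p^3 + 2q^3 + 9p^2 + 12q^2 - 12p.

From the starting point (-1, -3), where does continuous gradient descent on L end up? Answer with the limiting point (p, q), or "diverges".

L is separable, so gradient descent decouples: p follows -∂L/∂p, q follows -∂L/∂q.
∂L/∂p = -6(p - 2)(p - 1); at p=-1 this is -36, so p increases.
∂L/∂q = 6q(q + 4); at q=-3 this is -18, so q increases.
p converges to its nearest critical value 1 (a local min of the p-part); q converges to 0. The iterate converges to (1, 0).

(1, 0)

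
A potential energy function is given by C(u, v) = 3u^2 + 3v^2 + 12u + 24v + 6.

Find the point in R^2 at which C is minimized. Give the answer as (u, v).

C(u,v) separates as P(u) + Q(v) + 6, so its minimum is min P + min Q + 6.
P'(u) = 6u + 12 vanishes at u ∈ {-2}; Q'(v) = 6v + 24 vanishes at v ∈ {-4}.
Local minima of P (where P''>0): P(-2)=-12. Local minima of Q: Q(-4)=-48.
So the global minimum of C is P(-2) + Q(-4) + 6 = -12 − 48 + 6 = -54, attained at (-2, -4).

(-2, -4)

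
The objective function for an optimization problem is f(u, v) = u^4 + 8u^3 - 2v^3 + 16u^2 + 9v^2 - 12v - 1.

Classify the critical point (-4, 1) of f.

local minimum

The mixed partial ∂²f/∂u∂v is 0, so the Hessian at any point is diag(f_uu, f_vv) = diag(4(3u^2 + 12u + 8), 6(-2v + 3)).
At (-4, 1): H = diag(32, 6).
Both eigenvalues are positive, so H is positive definite: a local minimum.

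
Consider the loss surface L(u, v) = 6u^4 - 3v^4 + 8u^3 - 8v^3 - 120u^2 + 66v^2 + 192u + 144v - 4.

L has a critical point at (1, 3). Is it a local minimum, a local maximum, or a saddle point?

The mixed partial ∂²L/∂u∂v is 0, so the Hessian at any point is diag(L_uu, L_vv) = diag(24(3u^2 + 2u - 10), 12(-3v^2 - 4v + 11)).
At (1, 3): H = diag(-120, -336).
Both eigenvalues are negative, so H is negative definite: a local maximum.

local maximum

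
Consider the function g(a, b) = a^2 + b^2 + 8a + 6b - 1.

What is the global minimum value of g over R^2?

-26

g(a,b) separates as P(a) + Q(b) − 1, so its minimum is min P + min Q − 1.
P'(a) = 2a + 8 vanishes at a ∈ {-4}; Q'(b) = 2b + 6 vanishes at b ∈ {-3}.
Local minima of P (where P''>0): P(-4)=-16. Local minima of Q: Q(-3)=-9.
So the global minimum of g is P(-4) + Q(-3) − 1 = -16 − 9 − 1 = -26, attained at (-4, -3).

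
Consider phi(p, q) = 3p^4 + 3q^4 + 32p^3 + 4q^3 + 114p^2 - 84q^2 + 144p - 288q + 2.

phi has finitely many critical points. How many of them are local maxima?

1

phi separates as a function of p plus a function of q, so ∇phi=0 decouples.
∂phi/∂p = 12(p + 1)(p + 3)(p + 4) = 0 at p ∈ {-4, -3, -1}; ∂phi/∂q = 12(q - 4)(q + 2)(q + 3) = 0 at q ∈ {-3, -2, 4}.
The Hessian is diagonal: diag(phi_pp, phi_qq). Second derivatives: phi_pp(-4)=36, phi_pp(-3)=-24, phi_pp(-1)=72; phi_qq(-3)=84, phi_qq(-2)=-72, phi_qq(4)=504.
Local maxima occur where both diagonal entries negative: (-3, -2). Count: 1.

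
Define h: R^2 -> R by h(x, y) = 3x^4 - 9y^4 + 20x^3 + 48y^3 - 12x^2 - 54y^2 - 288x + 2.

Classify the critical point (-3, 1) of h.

saddle point

The mixed partial ∂²h/∂x∂y is 0, so the Hessian at any point is diag(h_xx, h_yy) = diag(12(3x^2 + 10x - 2), 36(-3y^2 + 8y - 3)).
At (-3, 1): H = diag(-60, 72).
The eigenvalues have opposite signs, so H is indefinite: a saddle point.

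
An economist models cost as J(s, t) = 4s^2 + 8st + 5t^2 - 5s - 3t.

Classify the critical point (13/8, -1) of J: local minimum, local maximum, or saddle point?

local minimum

The Hessian of J is constant: H = [[8, 8], [8, 10]].
det(H) = 8·10 − 8² = 16.
det(H) > 0 and tr(H) = 18 > 0, so H is positive definite and the point is a local minimum.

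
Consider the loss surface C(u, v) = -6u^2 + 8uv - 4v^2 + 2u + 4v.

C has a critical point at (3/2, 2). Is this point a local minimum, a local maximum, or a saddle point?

The Hessian of C is constant: H = [[-12, 8], [8, -8]].
det(H) = (-12)·(-8) − 8² = 32.
det(H) > 0 and tr(H) = -20 < 0, so H is negative definite and the point is a local maximum.

local maximum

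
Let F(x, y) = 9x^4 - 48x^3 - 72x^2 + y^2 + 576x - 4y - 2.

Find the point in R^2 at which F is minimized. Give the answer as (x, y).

(-2, 2)

F(x,y) separates as P(x) + Q(y) − 2, so its minimum is min P + min Q − 2.
P'(x) = 36(x - 4)(x - 2)(x + 2) vanishes at x ∈ {-2, 2, 4}; Q'(y) = 2y - 4 vanishes at y ∈ {2}.
Local minima of P (where P''>0): P(-2)=-912, P(4)=384. Local minima of Q: Q(2)=-4.
So the global minimum of F is P(-2) + Q(2) − 2 = -912 − 4 − 2 = -918, attained at (-2, 2).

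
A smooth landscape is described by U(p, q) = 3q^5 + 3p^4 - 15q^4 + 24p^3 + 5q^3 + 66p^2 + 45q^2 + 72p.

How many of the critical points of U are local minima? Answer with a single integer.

U separates as a function of p plus a function of q, so ∇U=0 decouples.
∂U/∂p = 12(p + 1)(p + 2)(p + 3) = 0 at p ∈ {-3, -2, -1}; ∂U/∂q = 15q(q - 3)(q - 2)(q + 1) = 0 at q ∈ {-1, 0, 2, 3}.
The Hessian is diagonal: diag(U_pp, U_qq). Second derivatives: U_pp(-3)=24, U_pp(-2)=-12, U_pp(-1)=24; U_qq(-1)=-180, U_qq(0)=90, U_qq(2)=-90, U_qq(3)=180.
Local minima occur where both diagonal entries positive: (-3, 0), (-3, 3), (-1, 0), (-1, 3). Count: 4.

4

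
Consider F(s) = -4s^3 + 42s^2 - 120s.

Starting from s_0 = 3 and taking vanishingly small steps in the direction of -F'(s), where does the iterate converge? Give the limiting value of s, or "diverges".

2

F'(s) = -12(s - 5)(s - 2), so F'(3) = 24.
Gradient descent moves in the -F' direction, i.e. s is decreasing.
The nearest critical point in that direction is s = 2, where F'' = 36 > 0 (a local minimum). The iterate converges there.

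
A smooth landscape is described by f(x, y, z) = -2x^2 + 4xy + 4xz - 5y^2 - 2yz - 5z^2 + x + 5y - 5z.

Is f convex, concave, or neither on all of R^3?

concave

f is quadratic, so its Hessian is the constant matrix H = [[-4, 4, 4], [4, -10, -2], [4, -2, -10]].
Leading principal minors: -4, 24, -128.
Signs alternate −, +, − ⇒ H ≺ 0 ⇒ concave.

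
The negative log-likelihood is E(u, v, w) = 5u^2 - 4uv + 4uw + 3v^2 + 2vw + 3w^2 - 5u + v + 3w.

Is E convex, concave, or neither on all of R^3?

E is quadratic, so its Hessian is the constant matrix H = [[10, -4, 4], [-4, 6, 2], [4, 2, 6]].
Leading principal minors: 10, 44, 64.
All positive ⇒ H ≻ 0 ⇒ convex.

convex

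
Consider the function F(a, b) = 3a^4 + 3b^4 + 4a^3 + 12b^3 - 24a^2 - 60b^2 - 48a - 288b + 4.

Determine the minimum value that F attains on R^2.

F(a,b) separates as P(a) + Q(b) + 4, so its minimum is min P + min Q + 4.
P'(a) = 12(a - 2)(a + 1)(a + 2) vanishes at a ∈ {-2, -1, 2}; Q'(b) = 12(b - 3)(b + 2)(b + 4) vanishes at b ∈ {-4, -2, 3}.
Local minima of P (where P''>0): P(-2)=16, P(2)=-112. Local minima of Q: Q(-4)=192, Q(3)=-837.
So the global minimum of F is P(2) + Q(3) + 4 = -112 − 837 + 4 = -945, attained at (2, 3).

-945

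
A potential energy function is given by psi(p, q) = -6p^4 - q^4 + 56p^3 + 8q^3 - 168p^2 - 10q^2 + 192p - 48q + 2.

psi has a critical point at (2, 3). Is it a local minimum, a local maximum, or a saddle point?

The mixed partial ∂²psi/∂p∂q is 0, so the Hessian at any point is diag(psi_pp, psi_qq) = diag(24(-3p^2 + 14p - 14), 4(-3q^2 + 12q - 5)).
At (2, 3): H = diag(48, 16).
Both eigenvalues are positive, so H is positive definite: a local minimum.

local minimum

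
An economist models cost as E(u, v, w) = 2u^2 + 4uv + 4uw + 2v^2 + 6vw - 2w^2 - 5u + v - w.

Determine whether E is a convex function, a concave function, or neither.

E is quadratic, so its Hessian is the constant matrix H = [[4, 4, 4], [4, 4, 6], [4, 6, -4]].
Leading principal minors: 4, 0, -16.
Neither pattern holds ⇒ H is indefinite ⇒ neither convex nor concave.

neither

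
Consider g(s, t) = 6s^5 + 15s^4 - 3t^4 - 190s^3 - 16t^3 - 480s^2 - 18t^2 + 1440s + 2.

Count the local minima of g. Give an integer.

g separates as a function of s plus a function of t, so ∇g=0 decouples.
∂g/∂s = 30(s - 4)(s - 1)(s + 3)(s + 4) = 0 at s ∈ {-4, -3, 1, 4}; ∂g/∂t = -12t(t + 1)(t + 3) = 0 at t ∈ {-3, -1, 0}.
The Hessian is diagonal: diag(g_ss, g_tt). Second derivatives: g_ss(-4)=-1200, g_ss(-3)=840, g_ss(1)=-1800, g_ss(4)=5040; g_tt(-3)=-72, g_tt(-1)=24, g_tt(0)=-36.
Local minima occur where both diagonal entries positive: (-3, -1), (4, -1). Count: 2.

2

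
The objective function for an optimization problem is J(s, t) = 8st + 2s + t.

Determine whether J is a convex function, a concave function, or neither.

J is quadratic, so its Hessian is the constant matrix H = [[0, 8], [8, 0]].
det(H) = -64, tr(H) = 0.
det(H) < 0, so H is indefinite: neither convex nor concave.

neither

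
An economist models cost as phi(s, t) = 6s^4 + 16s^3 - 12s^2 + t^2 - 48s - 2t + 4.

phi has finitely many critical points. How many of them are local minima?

phi separates as a function of s plus a function of t, so ∇phi=0 decouples.
∂phi/∂s = 24(s - 1)(s + 1)(s + 2) = 0 at s ∈ {-2, -1, 1}; ∂phi/∂t = 2(t - 1) = 0 at t ∈ {1}.
The Hessian is diagonal: diag(phi_ss, phi_tt). Second derivatives: phi_ss(-2)=72, phi_ss(-1)=-48, phi_ss(1)=144; phi_tt(1)=2.
Local minima occur where both diagonal entries positive: (-2, 1), (1, 1). Count: 2.

2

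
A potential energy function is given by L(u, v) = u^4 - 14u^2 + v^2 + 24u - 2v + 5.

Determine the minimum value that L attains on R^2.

-113

L(u,v) separates as P(u) + Q(v) + 5, so its minimum is min P + min Q + 5.
P'(u) = 4(u - 2)(u - 1)(u + 3) vanishes at u ∈ {-3, 1, 2}; Q'(v) = 2v - 2 vanishes at v ∈ {1}.
Local minima of P (where P''>0): P(-3)=-117, P(2)=8. Local minima of Q: Q(1)=-1.
So the global minimum of L is P(-3) + Q(1) + 5 = -117 − 1 + 5 = -113, attained at (-3, 1).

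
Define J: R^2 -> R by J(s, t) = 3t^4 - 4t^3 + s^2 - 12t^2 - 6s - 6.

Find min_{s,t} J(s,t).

J(s,t) separates as P(s) + Q(t) − 6, so its minimum is min P + min Q − 6.
P'(s) = 2s - 6 vanishes at s ∈ {3}; Q'(t) = 12t(t - 2)(t + 1) vanishes at t ∈ {-1, 0, 2}.
Local minima of P (where P''>0): P(3)=-9. Local minima of Q: Q(-1)=-5, Q(2)=-32.
So the global minimum of J is P(3) + Q(2) − 6 = -9 − 32 − 6 = -47, attained at (3, 2).

-47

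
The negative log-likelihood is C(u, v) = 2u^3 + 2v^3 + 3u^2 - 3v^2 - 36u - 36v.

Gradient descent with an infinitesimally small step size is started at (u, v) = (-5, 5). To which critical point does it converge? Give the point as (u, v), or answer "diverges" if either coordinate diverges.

C is separable, so gradient descent decouples: u follows -∂C/∂u, v follows -∂C/∂v.
∂C/∂u = 6(u - 2)(u + 3); at u=-5 this is 84, so u decreases.
∂C/∂v = 6(v - 3)(v + 2); at v=5 this is 84, so v decreases.
The u-coordinate has no critical point in that direction and runs off to infinity.

diverges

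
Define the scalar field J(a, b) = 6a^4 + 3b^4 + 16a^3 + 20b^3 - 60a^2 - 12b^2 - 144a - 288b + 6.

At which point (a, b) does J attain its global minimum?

(2, 2)

J(a,b) separates as P(a) + Q(b) + 6, so its minimum is min P + min Q + 6.
P'(a) = 24(a - 2)(a + 1)(a + 3) vanishes at a ∈ {-3, -1, 2}; Q'(b) = 12(b - 2)(b + 3)(b + 4) vanishes at b ∈ {-4, -3, 2}.
Local minima of P (where P''>0): P(-3)=-54, P(2)=-304. Local minima of Q: Q(-4)=448, Q(2)=-416.
So the global minimum of J is P(2) + Q(2) + 6 = -304 − 416 + 6 = -714, attained at (2, 2).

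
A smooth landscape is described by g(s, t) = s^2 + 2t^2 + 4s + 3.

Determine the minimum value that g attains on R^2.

-1

g(s,t) separates as P(s) + Q(t) + 3, so its minimum is min P + min Q + 3.
P'(s) = 2s + 4 vanishes at s ∈ {-2}; Q'(t) = 4t vanishes at t ∈ {0}.
Local minima of P (where P''>0): P(-2)=-4. Local minima of Q: Q(0)=0.
So the global minimum of g is P(-2) + Q(0) + 3 = -4 + 0 + 3 = -1, attained at (-2, 0).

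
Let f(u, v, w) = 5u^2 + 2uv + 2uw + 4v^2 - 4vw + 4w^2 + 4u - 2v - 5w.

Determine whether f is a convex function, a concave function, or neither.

convex

f is quadratic, so its Hessian is the constant matrix H = [[10, 2, 2], [2, 8, -4], [2, -4, 8]].
Leading principal minors: 10, 76, 384.
All positive ⇒ H ≻ 0 ⇒ convex.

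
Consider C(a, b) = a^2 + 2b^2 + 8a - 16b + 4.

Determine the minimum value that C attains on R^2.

-44

C(a,b) separates as P(a) + Q(b) + 4, so its minimum is min P + min Q + 4.
P'(a) = 2a + 8 vanishes at a ∈ {-4}; Q'(b) = 4b - 16 vanishes at b ∈ {4}.
Local minima of P (where P''>0): P(-4)=-16. Local minima of Q: Q(4)=-32.
So the global minimum of C is P(-4) + Q(4) + 4 = -16 − 32 + 4 = -44, attained at (-4, 4).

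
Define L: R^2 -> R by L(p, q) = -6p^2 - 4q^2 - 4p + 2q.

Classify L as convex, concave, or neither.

concave

L is quadratic, so its Hessian is the constant matrix H = [[-12, 0], [0, -8]].
det(H) = 96, tr(H) = -20.
det(H) > 0 and tr(H) < 0, so H is negative definite everywhere: concave.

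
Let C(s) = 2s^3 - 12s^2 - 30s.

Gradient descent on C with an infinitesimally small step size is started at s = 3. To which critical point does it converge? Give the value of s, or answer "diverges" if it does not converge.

5

C'(s) = 6(s - 5)(s + 1), so C'(3) = -48.
Gradient descent moves in the -C' direction, i.e. s is increasing.
The nearest critical point in that direction is s = 5, where C'' = 36 > 0 (a local minimum). The iterate converges there.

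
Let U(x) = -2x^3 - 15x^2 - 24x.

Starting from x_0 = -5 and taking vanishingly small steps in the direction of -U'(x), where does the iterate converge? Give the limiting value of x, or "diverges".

U'(x) = -6(x + 1)(x + 4), so U'(-5) = -24.
Gradient descent moves in the -U' direction, i.e. x is increasing.
The nearest critical point in that direction is x = -4, where U'' = 18 > 0 (a local minimum). The iterate converges there.

-4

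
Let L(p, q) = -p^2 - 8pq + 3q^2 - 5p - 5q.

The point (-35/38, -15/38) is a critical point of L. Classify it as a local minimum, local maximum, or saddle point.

saddle point

The Hessian of L is constant: H = [[-2, -8], [-8, 6]].
det(H) = (-2)·6 − (-8)² = -76.
Since det(H) < 0, H is indefinite and the critical point is a saddle point.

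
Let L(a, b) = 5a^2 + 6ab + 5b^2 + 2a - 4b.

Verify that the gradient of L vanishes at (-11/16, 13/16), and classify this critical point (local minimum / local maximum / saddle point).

local minimum

∇L = (10a + 6b + 2, 6a + 10b - 4); substituting (-11/16, 13/16) gives ∇L = (0, 0), so (-11/16, 13/16) is indeed a critical point.
The Hessian of L is constant: H = [[10, 6], [6, 10]].
det(H) = 10·10 − 6² = 64.
det(H) > 0 and tr(H) = 20 > 0, so H is positive definite and the point is a local minimum.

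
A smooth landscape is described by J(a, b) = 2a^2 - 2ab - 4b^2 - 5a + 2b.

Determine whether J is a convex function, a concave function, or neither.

J is quadratic, so its Hessian is the constant matrix H = [[4, -2], [-2, -8]].
det(H) = -36, tr(H) = -4.
det(H) < 0, so H is indefinite: neither convex nor concave.

neither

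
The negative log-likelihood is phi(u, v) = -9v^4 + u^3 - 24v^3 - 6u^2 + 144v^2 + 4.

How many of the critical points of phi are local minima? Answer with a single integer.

phi separates as a function of u plus a function of v, so ∇phi=0 decouples.
∂phi/∂u = 3u(u - 4) = 0 at u ∈ {0, 4}; ∂phi/∂v = -36v(v - 2)(v + 4) = 0 at v ∈ {-4, 0, 2}.
The Hessian is diagonal: diag(phi_uu, phi_vv). Second derivatives: phi_uu(0)=-12, phi_uu(4)=12; phi_vv(-4)=-864, phi_vv(0)=288, phi_vv(2)=-432.
Local minima occur where both diagonal entries positive: (4, 0). Count: 1.

1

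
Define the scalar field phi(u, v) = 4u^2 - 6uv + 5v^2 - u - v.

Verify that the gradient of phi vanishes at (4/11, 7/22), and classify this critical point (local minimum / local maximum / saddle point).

∇phi = (8u - 6v - 1, -6u + 10v - 1); substituting (4/11, 7/22) gives ∇phi = (0, 0), so (4/11, 7/22) is indeed a critical point.
The Hessian of phi is constant: H = [[8, -6], [-6, 10]].
det(H) = 8·10 − (-6)² = 44.
det(H) > 0 and tr(H) = 18 > 0, so H is positive definite and the point is a local minimum.

local minimum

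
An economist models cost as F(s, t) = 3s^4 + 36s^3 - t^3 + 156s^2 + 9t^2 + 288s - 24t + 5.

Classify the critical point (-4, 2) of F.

The mixed partial ∂²F/∂s∂t is 0, so the Hessian at any point is diag(F_ss, F_tt) = diag(12(3s^2 + 18s + 26), 6(-t + 3)).
At (-4, 2): H = diag(24, 6).
Both eigenvalues are positive, so H is positive definite: a local minimum.

local minimum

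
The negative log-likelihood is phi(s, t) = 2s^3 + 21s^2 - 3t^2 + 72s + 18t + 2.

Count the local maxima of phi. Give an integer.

1

phi separates as a function of s plus a function of t, so ∇phi=0 decouples.
∂phi/∂s = 6(s + 3)(s + 4) = 0 at s ∈ {-4, -3}; ∂phi/∂t = -6(t - 3) = 0 at t ∈ {3}.
The Hessian is diagonal: diag(phi_ss, phi_tt). Second derivatives: phi_ss(-4)=-6, phi_ss(-3)=6; phi_tt(3)=-6.
Local maxima occur where both diagonal entries negative: (-4, 3). Count: 1.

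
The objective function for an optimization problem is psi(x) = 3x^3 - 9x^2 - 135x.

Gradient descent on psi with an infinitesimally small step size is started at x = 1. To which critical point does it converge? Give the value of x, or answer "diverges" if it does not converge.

psi'(x) = 9(x - 5)(x + 3), so psi'(1) = -144.
Gradient descent moves in the -psi' direction, i.e. x is increasing.
The nearest critical point in that direction is x = 5, where psi'' = 72 > 0 (a local minimum). The iterate converges there.

5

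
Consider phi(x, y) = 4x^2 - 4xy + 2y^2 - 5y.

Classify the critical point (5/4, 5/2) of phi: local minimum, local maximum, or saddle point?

local minimum

The Hessian of phi is constant: H = [[8, -4], [-4, 4]].
det(H) = 8·4 − (-4)² = 16.
det(H) > 0 and tr(H) = 12 > 0, so H is positive definite and the point is a local minimum.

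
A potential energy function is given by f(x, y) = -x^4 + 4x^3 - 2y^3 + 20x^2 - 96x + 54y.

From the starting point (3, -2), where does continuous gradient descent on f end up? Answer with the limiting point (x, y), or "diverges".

(2, -3)

f is separable, so gradient descent decouples: x follows -∂f/∂x, y follows -∂f/∂y.
∂f/∂x = -4(x - 4)(x - 2)(x + 3); at x=3 this is 24, so x decreases.
∂f/∂y = -6(y - 3)(y + 3); at y=-2 this is 30, so y decreases.
x converges to its nearest critical value 2 (a local min of the x-part); y converges to -3. The iterate converges to (2, -3).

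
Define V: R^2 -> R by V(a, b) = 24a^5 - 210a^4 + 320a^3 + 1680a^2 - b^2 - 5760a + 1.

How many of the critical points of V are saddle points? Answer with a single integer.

2

V separates as a function of a plus a function of b, so ∇V=0 decouples.
∂V/∂a = 120(a - 4)(a - 3)(a - 2)(a + 2) = 0 at a ∈ {-2, 2, 3, 4}; ∂V/∂b = -2b = 0 at b ∈ {0}.
The Hessian is diagonal: diag(V_aa, V_bb). Second derivatives: V_aa(-2)=-14400, V_aa(2)=960, V_aa(3)=-600, V_aa(4)=1440; V_bb(0)=-2.
Saddle points occur where the two diagonal entries have opposite signs: (2, 0), (4, 0). Count: 2.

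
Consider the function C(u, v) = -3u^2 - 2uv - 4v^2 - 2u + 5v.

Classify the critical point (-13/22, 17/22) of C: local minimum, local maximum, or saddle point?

local maximum

The Hessian of C is constant: H = [[-6, -2], [-2, -8]].
det(H) = (-6)·(-8) − (-2)² = 44.
det(H) > 0 and tr(H) = -14 < 0, so H is negative definite and the point is a local maximum.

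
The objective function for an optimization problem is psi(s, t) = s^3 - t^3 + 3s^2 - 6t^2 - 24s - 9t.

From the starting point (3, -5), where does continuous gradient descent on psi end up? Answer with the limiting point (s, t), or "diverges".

(2, -3)

psi is separable, so gradient descent decouples: s follows -∂psi/∂s, t follows -∂psi/∂t.
∂psi/∂s = 3(s - 2)(s + 4); at s=3 this is 21, so s decreases.
∂psi/∂t = -3(t + 1)(t + 3); at t=-5 this is -24, so t increases.
s converges to its nearest critical value 2 (a local min of the s-part); t converges to -3. The iterate converges to (2, -3).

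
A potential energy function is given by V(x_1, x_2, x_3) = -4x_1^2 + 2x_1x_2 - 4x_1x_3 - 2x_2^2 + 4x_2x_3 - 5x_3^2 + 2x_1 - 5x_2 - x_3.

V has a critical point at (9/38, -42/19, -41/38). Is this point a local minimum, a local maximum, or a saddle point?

local maximum

The Hessian is constant: H = [[-8, 2, -4], [2, -4, 4], [-4, 4, -10]].
Leading principal minors: Δ₁ = -8, Δ₂ = 28, Δ₃ = -152.
The minors alternate sign starting negative (−, +, −), so H is negative definite: a local maximum.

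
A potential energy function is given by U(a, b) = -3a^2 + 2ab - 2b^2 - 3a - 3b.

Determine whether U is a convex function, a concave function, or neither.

concave

U is quadratic, so its Hessian is the constant matrix H = [[-6, 2], [2, -4]].
det(H) = 20, tr(H) = -10.
det(H) > 0 and tr(H) < 0, so H is negative definite everywhere: concave.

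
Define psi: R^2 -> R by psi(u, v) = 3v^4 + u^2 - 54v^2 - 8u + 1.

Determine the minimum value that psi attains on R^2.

psi(u,v) separates as P(u) + Q(v) + 1, so its minimum is min P + min Q + 1.
P'(u) = 2u - 8 vanishes at u ∈ {4}; Q'(v) = 12v(v - 3)(v + 3) vanishes at v ∈ {-3, 0, 3}.
Local minima of P (where P''>0): P(4)=-16. Local minima of Q: Q(-3)=-243, Q(3)=-243.
So the global minimum of psi is P(4) + Q(-3) + 1 = -16 − 243 + 1 = -258, attained at (4, -3).

-258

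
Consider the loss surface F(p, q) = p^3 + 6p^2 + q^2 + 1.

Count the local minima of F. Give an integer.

1

F separates as a function of p plus a function of q, so ∇F=0 decouples.
∂F/∂p = 3p(p + 4) = 0 at p ∈ {-4, 0}; ∂F/∂q = 2q = 0 at q ∈ {0}.
The Hessian is diagonal: diag(F_pp, F_qq). Second derivatives: F_pp(-4)=-12, F_pp(0)=12; F_qq(0)=2.
Local minima occur where both diagonal entries positive: (0, 0). Count: 1.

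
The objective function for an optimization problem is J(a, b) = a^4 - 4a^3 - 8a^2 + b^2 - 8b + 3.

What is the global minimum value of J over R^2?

-141

J(a,b) separates as P(a) + Q(b) + 3, so its minimum is min P + min Q + 3.
P'(a) = 4a(a - 4)(a + 1) vanishes at a ∈ {-1, 0, 4}; Q'(b) = 2b - 8 vanishes at b ∈ {4}.
Local minima of P (where P''>0): P(-1)=-3, P(4)=-128. Local minima of Q: Q(4)=-16.
So the global minimum of J is P(4) + Q(4) + 3 = -128 − 16 + 3 = -141, attained at (4, 4).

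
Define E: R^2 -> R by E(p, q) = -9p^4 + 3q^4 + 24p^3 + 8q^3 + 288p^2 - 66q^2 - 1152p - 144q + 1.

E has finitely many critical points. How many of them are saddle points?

E separates as a function of p plus a function of q, so ∇E=0 decouples.
∂E/∂p = -36(p - 4)(p - 2)(p + 4) = 0 at p ∈ {-4, 2, 4}; ∂E/∂q = 12(q - 3)(q + 1)(q + 4) = 0 at q ∈ {-4, -1, 3}.
The Hessian is diagonal: diag(E_pp, E_qq). Second derivatives: E_pp(-4)=-1728, E_pp(2)=432, E_pp(4)=-576; E_qq(-4)=252, E_qq(-1)=-144, E_qq(3)=336.
Saddle points occur where the two diagonal entries have opposite signs: (-4, -4), (-4, 3), (2, -1), (4, -4), (4, 3). Count: 5.

5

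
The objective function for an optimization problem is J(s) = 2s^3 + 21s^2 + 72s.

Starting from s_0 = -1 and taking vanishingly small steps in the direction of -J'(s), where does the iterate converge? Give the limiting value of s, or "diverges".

-3

J'(s) = 6(s + 3)(s + 4), so J'(-1) = 36.
Gradient descent moves in the -J' direction, i.e. s is decreasing.
The nearest critical point in that direction is s = -3, where J'' = 6 > 0 (a local minimum). The iterate converges there.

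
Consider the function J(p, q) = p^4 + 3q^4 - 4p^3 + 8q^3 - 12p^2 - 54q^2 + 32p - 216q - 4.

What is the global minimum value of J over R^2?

-743

J(p,q) separates as A(p) + B(q) − 4, so its minimum is min A + min B − 4.
A'(p) = 4(p - 4)(p - 1)(p + 2) vanishes at p ∈ {-2, 1, 4}; B'(q) = 12(q - 3)(q + 2)(q + 3) vanishes at q ∈ {-3, -2, 3}.
Local minima of A (where A''>0): A(-2)=-64, A(4)=-64. Local minima of B: B(-3)=189, B(3)=-675.
So the global minimum of J is A(-2) + B(3) − 4 = -64 − 675 − 4 = -743, attained at (-2, 3).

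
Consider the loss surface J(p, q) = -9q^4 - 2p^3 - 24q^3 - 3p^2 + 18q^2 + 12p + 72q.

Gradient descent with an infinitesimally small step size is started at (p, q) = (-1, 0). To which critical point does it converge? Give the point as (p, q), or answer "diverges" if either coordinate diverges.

J is separable, so gradient descent decouples: p follows -∂J/∂p, q follows -∂J/∂q.
∂J/∂p = -6(p - 1)(p + 2); at p=-1 this is 12, so p decreases.
∂J/∂q = -36(q - 1)(q + 1)(q + 2); at q=0 this is 72, so q decreases.
p converges to its nearest critical value -2 (a local min of the p-part); q converges to -1. The iterate converges to (-2, -1).

(-2, -1)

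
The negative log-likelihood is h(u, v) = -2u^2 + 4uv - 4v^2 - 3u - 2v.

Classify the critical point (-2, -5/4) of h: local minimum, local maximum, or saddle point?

The Hessian of h is constant: H = [[-4, 4], [4, -8]].
det(H) = (-4)·(-8) − 4² = 16.
det(H) > 0 and tr(H) = -12 < 0, so H is negative definite and the point is a local maximum.

local maximum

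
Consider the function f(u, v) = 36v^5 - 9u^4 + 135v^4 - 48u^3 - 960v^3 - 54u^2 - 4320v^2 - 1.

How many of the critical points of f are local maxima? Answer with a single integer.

f separates as a function of u plus a function of v, so ∇f=0 decouples.
∂f/∂u = -36u(u + 1)(u + 3) = 0 at u ∈ {-3, -1, 0}; ∂f/∂v = 180v(v - 4)(v + 3)(v + 4) = 0 at v ∈ {-4, -3, 0, 4}.
The Hessian is diagonal: diag(f_uu, f_vv). Second derivatives: f_uu(-3)=-216, f_uu(-1)=72, f_uu(0)=-108; f_vv(-4)=-5760, f_vv(-3)=3780, f_vv(0)=-8640, f_vv(4)=40320.
Local maxima occur where both diagonal entries negative: (-3, -4), (-3, 0), (0, -4), (0, 0). Count: 4.

4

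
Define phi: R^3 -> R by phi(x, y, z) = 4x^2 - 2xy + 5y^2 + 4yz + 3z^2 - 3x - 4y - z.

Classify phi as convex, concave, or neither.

phi is quadratic, so its Hessian is the constant matrix H = [[8, -2, 0], [-2, 10, 4], [0, 4, 6]].
Leading principal minors: 8, 76, 328.
All positive ⇒ H ≻ 0 ⇒ convex.

convex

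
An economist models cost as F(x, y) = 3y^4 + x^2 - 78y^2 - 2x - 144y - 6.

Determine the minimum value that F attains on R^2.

F(x,y) separates as P(x) + Q(y) − 6, so its minimum is min P + min Q − 6.
P'(x) = 2x - 2 vanishes at x ∈ {1}; Q'(y) = 12(y - 4)(y + 1)(y + 3) vanishes at y ∈ {-3, -1, 4}.
Local minima of P (where P''>0): P(1)=-1. Local minima of Q: Q(-3)=-27, Q(4)=-1056.
So the global minimum of F is P(1) + Q(4) − 6 = -1 − 1056 − 6 = -1063, attained at (1, 4).

-1063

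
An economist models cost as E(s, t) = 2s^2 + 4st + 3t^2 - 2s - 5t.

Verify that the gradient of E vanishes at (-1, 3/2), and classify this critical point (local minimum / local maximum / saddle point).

local minimum

∇E = (4s + 4t - 2, 4s + 6t - 5); substituting (-1, 3/2) gives ∇E = (0, 0), so (-1, 3/2) is indeed a critical point.
The Hessian of E is constant: H = [[4, 4], [4, 6]].
det(H) = 4·6 − 4² = 8.
det(H) > 0 and tr(H) = 10 > 0, so H is positive definite and the point is a local minimum.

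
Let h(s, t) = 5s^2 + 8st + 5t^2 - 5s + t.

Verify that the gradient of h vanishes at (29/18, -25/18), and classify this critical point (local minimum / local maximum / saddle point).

∇h = (10s + 8t - 5, 8s + 10t + 1); substituting (29/18, -25/18) gives ∇h = (0, 0), so (29/18, -25/18) is indeed a critical point.
The Hessian of h is constant: H = [[10, 8], [8, 10]].
det(H) = 10·10 − 8² = 36.
det(H) > 0 and tr(H) = 20 > 0, so H is positive definite and the point is a local minimum.

local minimum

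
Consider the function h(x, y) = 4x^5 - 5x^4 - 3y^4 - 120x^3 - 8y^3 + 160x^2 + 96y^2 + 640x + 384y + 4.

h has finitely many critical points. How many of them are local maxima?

h separates as a function of x plus a function of y, so ∇h=0 decouples.
∂h/∂x = 20(x - 4)(x - 2)(x + 1)(x + 4) = 0 at x ∈ {-4, -1, 2, 4}; ∂h/∂y = -12(y - 4)(y + 2)(y + 4) = 0 at y ∈ {-4, -2, 4}.
The Hessian is diagonal: diag(h_xx, h_yy). Second derivatives: h_xx(-4)=-2880, h_xx(-1)=900, h_xx(2)=-720, h_xx(4)=1600; h_yy(-4)=-192, h_yy(-2)=144, h_yy(4)=-576.
Local maxima occur where both diagonal entries negative: (-4, -4), (-4, 4), (2, -4), (2, 4). Count: 4.

4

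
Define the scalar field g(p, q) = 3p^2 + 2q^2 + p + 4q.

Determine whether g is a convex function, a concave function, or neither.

g is quadratic, so its Hessian is the constant matrix H = [[6, 0], [0, 4]].
det(H) = 24, tr(H) = 10.
det(H) > 0 and tr(H) > 0, so H is positive definite everywhere: convex.

convex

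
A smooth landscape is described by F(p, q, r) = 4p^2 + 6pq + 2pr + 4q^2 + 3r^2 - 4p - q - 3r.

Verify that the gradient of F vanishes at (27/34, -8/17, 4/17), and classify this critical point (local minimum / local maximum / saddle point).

local minimum

∇F = (8p + 6q + 2r - 4, 6p + 8q - 1, 2p + 6r - 3); substituting (27/34, -8/17, 4/17) gives ∇F = (0, 0, 0), so (27/34, -8/17, 4/17) is indeed a critical point.
The Hessian is constant: H = [[8, 6, 2], [6, 8, 0], [2, 0, 6]].
Leading principal minors: Δ₁ = 8, Δ₂ = 28, Δ₃ = 136.
All leading minors are positive, so H is positive definite: a local minimum.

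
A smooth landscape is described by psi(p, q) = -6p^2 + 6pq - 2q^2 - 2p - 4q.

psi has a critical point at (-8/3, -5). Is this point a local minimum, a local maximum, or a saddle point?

local maximum

The Hessian of psi is constant: H = [[-12, 6], [6, -4]].
det(H) = (-12)·(-4) − 6² = 12.
det(H) > 0 and tr(H) = -16 < 0, so H is negative definite and the point is a local maximum.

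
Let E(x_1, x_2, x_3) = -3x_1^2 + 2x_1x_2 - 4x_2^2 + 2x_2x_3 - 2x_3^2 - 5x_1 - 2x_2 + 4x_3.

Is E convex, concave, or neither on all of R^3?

concave

E is quadratic, so its Hessian is the constant matrix H = [[-6, 2, 0], [2, -8, 2], [0, 2, -4]].
Leading principal minors: -6, 44, -152.
Signs alternate −, +, − ⇒ H ≺ 0 ⇒ concave.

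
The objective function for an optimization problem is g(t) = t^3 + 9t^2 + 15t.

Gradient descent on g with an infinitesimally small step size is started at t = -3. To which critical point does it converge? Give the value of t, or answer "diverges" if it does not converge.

g'(t) = 3(t + 1)(t + 5), so g'(-3) = -12.
Gradient descent moves in the -g' direction, i.e. t is increasing.
The nearest critical point in that direction is t = -1, where g'' = 12 > 0 (a local minimum). The iterate converges there.

-1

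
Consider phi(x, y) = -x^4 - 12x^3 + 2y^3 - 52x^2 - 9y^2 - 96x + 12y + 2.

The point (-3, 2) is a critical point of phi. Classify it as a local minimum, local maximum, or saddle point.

local minimum

The mixed partial ∂²phi/∂x∂y is 0, so the Hessian at any point is diag(phi_xx, phi_yy) = diag(-4(3x^2 + 18x + 26), 6(2y - 3)).
At (-3, 2): H = diag(4, 6).
Both eigenvalues are positive, so H is positive definite: a local minimum.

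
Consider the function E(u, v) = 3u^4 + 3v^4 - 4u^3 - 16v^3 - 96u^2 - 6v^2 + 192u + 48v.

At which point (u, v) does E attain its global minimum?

E(u,v) separates as P(u) + Q(v), so its minimum is min P + min Q.
P'(u) = 12(u - 4)(u - 1)(u + 4) vanishes at u ∈ {-4, 1, 4}; Q'(v) = 12(v - 4)(v - 1)(v + 1) vanishes at v ∈ {-1, 1, 4}.
Local minima of P (where P''>0): P(-4)=-1280, P(4)=-256. Local minima of Q: Q(-1)=-35, Q(4)=-160.
So the global minimum of E is P(-4) + Q(4) = -1280 − 160 = -1440, attained at (-4, 4).

(-4, 4)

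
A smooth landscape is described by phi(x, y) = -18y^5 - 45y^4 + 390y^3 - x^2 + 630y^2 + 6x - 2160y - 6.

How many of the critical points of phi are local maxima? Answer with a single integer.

phi separates as a function of x plus a function of y, so ∇phi=0 decouples.
∂phi/∂x = -2(x - 3) = 0 at x ∈ {3}; ∂phi/∂y = -90(y - 3)(y - 1)(y + 2)(y + 4) = 0 at y ∈ {-4, -2, 1, 3}.
The Hessian is diagonal: diag(phi_xx, phi_yy). Second derivatives: phi_xx(3)=-2; phi_yy(-4)=6300, phi_yy(-2)=-2700, phi_yy(1)=2700, phi_yy(3)=-6300.
Local maxima occur where both diagonal entries negative: (3, -2), (3, 3). Count: 2.

2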